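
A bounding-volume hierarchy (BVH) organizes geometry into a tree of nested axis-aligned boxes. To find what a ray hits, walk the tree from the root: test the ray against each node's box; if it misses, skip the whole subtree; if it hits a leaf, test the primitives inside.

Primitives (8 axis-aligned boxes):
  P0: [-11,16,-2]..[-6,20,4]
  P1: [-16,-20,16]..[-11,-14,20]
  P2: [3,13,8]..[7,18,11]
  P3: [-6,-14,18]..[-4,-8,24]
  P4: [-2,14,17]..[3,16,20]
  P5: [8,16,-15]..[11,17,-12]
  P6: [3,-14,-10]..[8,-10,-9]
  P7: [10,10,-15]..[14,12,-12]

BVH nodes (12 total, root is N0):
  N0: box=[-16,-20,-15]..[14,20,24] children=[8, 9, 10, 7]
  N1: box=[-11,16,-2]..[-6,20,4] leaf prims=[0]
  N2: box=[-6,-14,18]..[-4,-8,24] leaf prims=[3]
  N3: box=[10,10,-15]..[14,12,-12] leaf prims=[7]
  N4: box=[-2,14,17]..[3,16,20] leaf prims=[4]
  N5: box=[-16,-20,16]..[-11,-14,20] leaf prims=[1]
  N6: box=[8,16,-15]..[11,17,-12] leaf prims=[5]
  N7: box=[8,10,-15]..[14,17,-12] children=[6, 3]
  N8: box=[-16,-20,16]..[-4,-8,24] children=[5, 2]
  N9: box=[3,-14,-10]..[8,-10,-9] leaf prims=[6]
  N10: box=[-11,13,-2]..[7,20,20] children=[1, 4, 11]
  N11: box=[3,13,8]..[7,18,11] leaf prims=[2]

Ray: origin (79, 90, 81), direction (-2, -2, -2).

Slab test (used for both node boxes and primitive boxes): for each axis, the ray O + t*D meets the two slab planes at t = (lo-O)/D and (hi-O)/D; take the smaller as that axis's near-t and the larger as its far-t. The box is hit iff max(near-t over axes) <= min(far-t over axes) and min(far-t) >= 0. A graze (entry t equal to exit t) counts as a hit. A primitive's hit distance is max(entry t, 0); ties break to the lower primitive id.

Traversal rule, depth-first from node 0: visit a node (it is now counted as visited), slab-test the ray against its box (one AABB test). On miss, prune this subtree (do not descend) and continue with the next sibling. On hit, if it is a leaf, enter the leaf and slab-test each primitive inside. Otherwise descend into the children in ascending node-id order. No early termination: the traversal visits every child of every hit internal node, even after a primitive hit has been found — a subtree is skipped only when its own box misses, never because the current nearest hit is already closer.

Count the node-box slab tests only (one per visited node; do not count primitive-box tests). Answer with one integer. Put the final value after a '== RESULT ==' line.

Trace the traversal:
N0 x:[65/2,95/2] y:[35,55] z:[57/2,48] -> hit [35,95/2], descend [7, 8, 9, 10]
  N7 x:[65/2,71/2] y:[73/2,40] z:[93/2,48] -> miss, prune
  N8 x:[83/2,95/2] y:[49,55] z:[57/2,65/2] -> miss, prune
  N9 x:[71/2,38] y:[50,52] z:[45,91/2] -> miss, prune
  N10 x:[36,45] y:[35,77/2] z:[61/2,83/2] -> hit [36,77/2], descend [1, 4, 11]
    N1 x:[85/2,45] y:[35,37] z:[77/2,83/2] -> miss, prune
    N4 x:[38,81/2] y:[37,38] z:[61/2,32] -> miss, prune
    N11 x:[36,38] y:[36,77/2] z:[35,73/2] -> hit [36,73/2] leaf, test {P2@t=36}

Summary -> nodes [0, 7, 8, 9, 10, 1, 4, 11]; box-tests=8; leaf-entries=1; first=P2

== RESULT ==
8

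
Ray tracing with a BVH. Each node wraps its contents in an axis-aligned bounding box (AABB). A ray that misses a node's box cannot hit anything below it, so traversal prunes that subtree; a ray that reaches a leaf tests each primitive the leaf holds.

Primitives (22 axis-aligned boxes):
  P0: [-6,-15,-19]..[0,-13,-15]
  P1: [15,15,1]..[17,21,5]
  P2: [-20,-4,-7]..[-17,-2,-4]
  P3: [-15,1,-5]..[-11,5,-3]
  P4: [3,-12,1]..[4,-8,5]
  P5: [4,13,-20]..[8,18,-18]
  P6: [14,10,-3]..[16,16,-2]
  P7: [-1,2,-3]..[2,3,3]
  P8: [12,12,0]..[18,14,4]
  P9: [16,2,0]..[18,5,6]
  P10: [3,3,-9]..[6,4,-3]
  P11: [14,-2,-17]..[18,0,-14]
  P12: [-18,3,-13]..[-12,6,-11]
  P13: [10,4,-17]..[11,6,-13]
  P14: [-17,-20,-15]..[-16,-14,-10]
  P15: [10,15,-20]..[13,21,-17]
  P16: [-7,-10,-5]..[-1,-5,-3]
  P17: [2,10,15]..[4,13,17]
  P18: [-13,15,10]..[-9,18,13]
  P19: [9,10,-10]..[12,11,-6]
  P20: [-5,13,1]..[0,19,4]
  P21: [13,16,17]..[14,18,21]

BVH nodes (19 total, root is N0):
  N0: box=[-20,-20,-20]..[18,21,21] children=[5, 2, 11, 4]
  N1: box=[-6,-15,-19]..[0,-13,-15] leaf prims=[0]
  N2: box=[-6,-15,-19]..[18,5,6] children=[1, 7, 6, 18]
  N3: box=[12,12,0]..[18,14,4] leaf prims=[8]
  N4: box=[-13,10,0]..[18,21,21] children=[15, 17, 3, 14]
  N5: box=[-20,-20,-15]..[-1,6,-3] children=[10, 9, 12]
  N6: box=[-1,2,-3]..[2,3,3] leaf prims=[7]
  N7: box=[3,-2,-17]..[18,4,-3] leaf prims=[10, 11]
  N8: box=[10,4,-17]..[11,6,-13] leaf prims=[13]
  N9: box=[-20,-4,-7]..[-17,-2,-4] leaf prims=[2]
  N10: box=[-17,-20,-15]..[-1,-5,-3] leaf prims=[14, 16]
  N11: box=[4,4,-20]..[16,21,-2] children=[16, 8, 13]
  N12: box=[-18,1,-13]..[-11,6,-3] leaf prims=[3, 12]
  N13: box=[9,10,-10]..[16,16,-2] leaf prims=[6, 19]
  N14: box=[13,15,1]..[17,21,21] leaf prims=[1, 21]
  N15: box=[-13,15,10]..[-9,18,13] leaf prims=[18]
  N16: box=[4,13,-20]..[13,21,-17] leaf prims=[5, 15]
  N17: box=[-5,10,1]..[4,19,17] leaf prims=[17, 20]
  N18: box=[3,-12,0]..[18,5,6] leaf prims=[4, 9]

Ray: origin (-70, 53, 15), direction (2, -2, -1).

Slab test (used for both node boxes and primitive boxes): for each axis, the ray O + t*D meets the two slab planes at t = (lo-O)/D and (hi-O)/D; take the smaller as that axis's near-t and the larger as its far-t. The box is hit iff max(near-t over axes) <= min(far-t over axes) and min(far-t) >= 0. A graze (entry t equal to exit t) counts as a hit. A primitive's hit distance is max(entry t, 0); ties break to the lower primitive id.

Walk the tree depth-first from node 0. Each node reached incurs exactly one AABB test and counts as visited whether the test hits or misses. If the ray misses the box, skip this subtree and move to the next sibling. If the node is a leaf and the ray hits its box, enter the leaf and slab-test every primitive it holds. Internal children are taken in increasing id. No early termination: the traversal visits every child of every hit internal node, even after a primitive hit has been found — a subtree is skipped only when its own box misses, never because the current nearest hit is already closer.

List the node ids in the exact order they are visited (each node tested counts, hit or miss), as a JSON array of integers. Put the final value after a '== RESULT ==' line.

Traverse from the root:
N0 x:[25,44] y:[16,73/2] z:[-6,35] -> hit [25,35], descend [2, 4, 5, 11]
  N2 x:[32,44] y:[24,34] z:[9,34] -> hit [32,34], descend [1, 6, 7, 18]
    N1 x:[32,35] y:[33,34] z:[30,34] -> hit [33,34] leaf, test {P0@t=33}
    N6 x:[69/2,36] y:[25,51/2] z:[12,18] -> miss, prune
    N7 x:[73/2,44] y:[49/2,55/2] z:[18,32] -> miss, prune
    N18 x:[73/2,44] y:[24,65/2] z:[9,15] -> miss, prune
  N4 x:[57/2,44] y:[16,43/2] z:[-6,15] -> miss, prune
  N5 x:[25,69/2] y:[47/2,73/2] z:[18,30] -> hit [25,30], descend [9, 10, 12]
    N9 x:[25,53/2] y:[55/2,57/2] z:[19,22] -> miss, prune
    N10 x:[53/2,69/2] y:[29,73/2] z:[18,30] -> hit [29,30] leaf, test {P14(miss), P16(miss)}
    N12 x:[26,59/2] y:[47/2,26] z:[18,28] -> hit [26,26] leaf, test {P3(miss), P12(miss)}
  N11 x:[37,43] y:[16,49/2] z:[17,35] -> miss, prune

Visited [0, 2, 1, 6, 7, 18, 4, 5, 9, 10, 12, 11]. Tests: 12 box, 3 leaf. Nearest: P0.

== RESULT ==
[0, 2, 1, 6, 7, 18, 4, 5, 9, 10, 12, 11]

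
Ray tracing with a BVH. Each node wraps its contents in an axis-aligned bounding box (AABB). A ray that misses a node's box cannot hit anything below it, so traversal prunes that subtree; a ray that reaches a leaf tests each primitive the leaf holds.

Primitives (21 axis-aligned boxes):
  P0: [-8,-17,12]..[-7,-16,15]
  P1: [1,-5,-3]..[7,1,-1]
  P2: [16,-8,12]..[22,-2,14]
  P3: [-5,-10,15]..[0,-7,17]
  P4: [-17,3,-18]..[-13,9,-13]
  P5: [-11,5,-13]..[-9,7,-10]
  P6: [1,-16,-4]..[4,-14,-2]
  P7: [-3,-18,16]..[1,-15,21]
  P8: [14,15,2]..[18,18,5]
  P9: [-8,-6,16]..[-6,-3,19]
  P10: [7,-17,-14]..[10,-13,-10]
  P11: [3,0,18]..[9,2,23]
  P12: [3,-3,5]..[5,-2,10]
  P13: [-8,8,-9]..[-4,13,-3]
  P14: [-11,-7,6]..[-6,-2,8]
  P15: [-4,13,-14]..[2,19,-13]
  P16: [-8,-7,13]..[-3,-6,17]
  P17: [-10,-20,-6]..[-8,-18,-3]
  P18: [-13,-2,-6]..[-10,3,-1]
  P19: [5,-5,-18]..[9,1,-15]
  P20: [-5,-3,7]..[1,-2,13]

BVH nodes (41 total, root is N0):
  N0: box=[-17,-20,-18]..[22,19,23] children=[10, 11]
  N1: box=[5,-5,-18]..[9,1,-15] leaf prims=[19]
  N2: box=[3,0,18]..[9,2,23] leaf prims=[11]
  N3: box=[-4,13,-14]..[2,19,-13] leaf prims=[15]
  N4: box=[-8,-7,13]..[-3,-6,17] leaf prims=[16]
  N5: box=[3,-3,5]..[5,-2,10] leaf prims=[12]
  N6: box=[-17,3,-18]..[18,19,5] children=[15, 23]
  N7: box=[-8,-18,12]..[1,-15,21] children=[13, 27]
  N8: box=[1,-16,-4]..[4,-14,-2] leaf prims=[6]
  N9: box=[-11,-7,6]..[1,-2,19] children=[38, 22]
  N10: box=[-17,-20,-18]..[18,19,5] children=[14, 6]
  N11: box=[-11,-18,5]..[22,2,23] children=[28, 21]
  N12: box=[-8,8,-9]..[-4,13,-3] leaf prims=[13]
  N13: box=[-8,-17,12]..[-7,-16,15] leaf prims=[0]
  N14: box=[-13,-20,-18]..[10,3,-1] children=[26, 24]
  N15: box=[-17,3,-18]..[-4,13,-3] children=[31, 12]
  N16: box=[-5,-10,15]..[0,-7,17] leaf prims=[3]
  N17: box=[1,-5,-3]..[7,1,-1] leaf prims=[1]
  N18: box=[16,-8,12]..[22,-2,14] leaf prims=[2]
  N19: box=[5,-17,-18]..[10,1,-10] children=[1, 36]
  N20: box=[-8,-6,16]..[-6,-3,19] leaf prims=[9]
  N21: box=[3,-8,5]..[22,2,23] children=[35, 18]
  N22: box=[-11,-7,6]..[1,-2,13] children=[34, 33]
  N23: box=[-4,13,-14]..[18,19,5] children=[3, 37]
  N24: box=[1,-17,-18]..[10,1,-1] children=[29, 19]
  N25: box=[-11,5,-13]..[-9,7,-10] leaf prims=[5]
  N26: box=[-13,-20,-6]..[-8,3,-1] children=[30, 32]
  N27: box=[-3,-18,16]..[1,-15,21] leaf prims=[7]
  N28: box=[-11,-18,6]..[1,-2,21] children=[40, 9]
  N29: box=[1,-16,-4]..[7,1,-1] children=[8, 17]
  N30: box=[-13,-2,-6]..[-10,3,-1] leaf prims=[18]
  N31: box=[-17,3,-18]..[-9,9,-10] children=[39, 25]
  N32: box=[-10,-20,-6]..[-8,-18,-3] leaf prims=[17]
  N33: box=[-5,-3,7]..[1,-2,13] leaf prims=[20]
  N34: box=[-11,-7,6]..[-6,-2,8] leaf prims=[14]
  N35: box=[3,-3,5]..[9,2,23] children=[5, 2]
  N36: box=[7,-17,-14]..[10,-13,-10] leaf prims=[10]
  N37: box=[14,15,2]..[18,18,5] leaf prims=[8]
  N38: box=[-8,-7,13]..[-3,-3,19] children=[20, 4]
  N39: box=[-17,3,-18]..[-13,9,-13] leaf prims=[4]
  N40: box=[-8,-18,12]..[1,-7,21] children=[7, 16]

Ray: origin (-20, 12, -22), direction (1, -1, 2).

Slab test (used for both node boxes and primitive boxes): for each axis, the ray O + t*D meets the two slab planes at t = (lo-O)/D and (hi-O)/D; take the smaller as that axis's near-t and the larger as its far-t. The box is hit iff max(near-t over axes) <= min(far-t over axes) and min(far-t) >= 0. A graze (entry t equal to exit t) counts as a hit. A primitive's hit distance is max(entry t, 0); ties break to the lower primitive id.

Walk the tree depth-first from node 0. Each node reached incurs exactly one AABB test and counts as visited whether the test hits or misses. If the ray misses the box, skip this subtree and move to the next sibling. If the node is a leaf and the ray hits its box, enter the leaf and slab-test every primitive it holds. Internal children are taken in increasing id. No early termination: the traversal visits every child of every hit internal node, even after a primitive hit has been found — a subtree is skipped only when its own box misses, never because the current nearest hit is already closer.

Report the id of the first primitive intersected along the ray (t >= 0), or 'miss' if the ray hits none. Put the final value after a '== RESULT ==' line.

Walk:
N0 x:[3,42] y:[-7,32] z:[2,45/2] -> hit [3,45/2], descend [10, 11]
  N10 x:[3,38] y:[-7,32] z:[2,27/2] -> hit [3,27/2], descend [6, 14]
    N6 x:[3,38] y:[-7,9] z:[2,27/2] -> hit [3,9], descend [15, 23]
      N15 x:[3,16] y:[-1,9] z:[2,19/2] -> hit [3,9], descend [12, 31]
        N12 x:[12,16] y:[-1,4] z:[13/2,19/2] -> miss, prune
        N31 x:[3,11] y:[3,9] z:[2,6] -> hit [3,6], descend [25, 39]
          N25 x:[9,11] y:[5,7] z:[9/2,6] -> miss, prune
          N39 x:[3,7] y:[3,9] z:[2,9/2] -> hit [3,9/2] leaf, test {P4@t=3}
      N23 x:[16,38] y:[-7,-1] z:[4,27/2] -> miss, prune
    N14 x:[7,30] y:[9,32] z:[2,21/2] -> hit [9,21/2], descend [24, 26]
      N24 x:[21,30] y:[11,29] z:[2,21/2] -> miss, prune
      N26 x:[7,12] y:[9,32] z:[8,21/2] -> hit [9,21/2], descend [30, 32]
        N30 x:[7,10] y:[9,14] z:[8,21/2] -> hit [9,10] leaf, test {P18@t=9}
        N32 x:[10,12] y:[30,32] z:[8,19/2] -> miss, prune
  N11 x:[9,42] y:[10,30] z:[27/2,45/2] -> hit [27/2,45/2], descend [21, 28]
    N21 x:[23,42] y:[10,20] z:[27/2,45/2] -> miss, prune
    N28 x:[9,21] y:[14,30] z:[14,43/2] -> hit [14,21], descend [9, 40]
      N9 x:[9,21] y:[14,19] z:[14,41/2] -> hit [14,19], descend [22, 38]
        N22 x:[9,21] y:[14,19] z:[14,35/2] -> hit [14,35/2], descend [33, 34]
          N33 x:[15,21] y:[14,15] z:[29/2,35/2] -> hit [15,15] leaf, test {P20@t=15}
          N34 x:[9,14] y:[14,19] z:[14,15] -> hit [14,14] leaf, test {P14@t=14}
        N38 x:[12,17] y:[15,19] z:[35/2,41/2] -> miss, prune
      N40 x:[12,21] y:[19,30] z:[17,43/2] -> hit [19,21], descend [7, 16]
        N7 x:[12,21] y:[27,30] z:[17,43/2] -> miss, prune
        N16 x:[15,20] y:[19,22] z:[37/2,39/2] -> hit [19,39/2] leaf, test {P3@t=19}

Summary -> nodes [0, 10, 6, 15, 12, 31, 25, 39, 23, 14, 24, 26, 30, 32, 11, 21, 28, 9, 22, 33, 34, 38, 40, 7, 16]; box-tests=25; leaf-entries=5; first=P4

== RESULT ==
4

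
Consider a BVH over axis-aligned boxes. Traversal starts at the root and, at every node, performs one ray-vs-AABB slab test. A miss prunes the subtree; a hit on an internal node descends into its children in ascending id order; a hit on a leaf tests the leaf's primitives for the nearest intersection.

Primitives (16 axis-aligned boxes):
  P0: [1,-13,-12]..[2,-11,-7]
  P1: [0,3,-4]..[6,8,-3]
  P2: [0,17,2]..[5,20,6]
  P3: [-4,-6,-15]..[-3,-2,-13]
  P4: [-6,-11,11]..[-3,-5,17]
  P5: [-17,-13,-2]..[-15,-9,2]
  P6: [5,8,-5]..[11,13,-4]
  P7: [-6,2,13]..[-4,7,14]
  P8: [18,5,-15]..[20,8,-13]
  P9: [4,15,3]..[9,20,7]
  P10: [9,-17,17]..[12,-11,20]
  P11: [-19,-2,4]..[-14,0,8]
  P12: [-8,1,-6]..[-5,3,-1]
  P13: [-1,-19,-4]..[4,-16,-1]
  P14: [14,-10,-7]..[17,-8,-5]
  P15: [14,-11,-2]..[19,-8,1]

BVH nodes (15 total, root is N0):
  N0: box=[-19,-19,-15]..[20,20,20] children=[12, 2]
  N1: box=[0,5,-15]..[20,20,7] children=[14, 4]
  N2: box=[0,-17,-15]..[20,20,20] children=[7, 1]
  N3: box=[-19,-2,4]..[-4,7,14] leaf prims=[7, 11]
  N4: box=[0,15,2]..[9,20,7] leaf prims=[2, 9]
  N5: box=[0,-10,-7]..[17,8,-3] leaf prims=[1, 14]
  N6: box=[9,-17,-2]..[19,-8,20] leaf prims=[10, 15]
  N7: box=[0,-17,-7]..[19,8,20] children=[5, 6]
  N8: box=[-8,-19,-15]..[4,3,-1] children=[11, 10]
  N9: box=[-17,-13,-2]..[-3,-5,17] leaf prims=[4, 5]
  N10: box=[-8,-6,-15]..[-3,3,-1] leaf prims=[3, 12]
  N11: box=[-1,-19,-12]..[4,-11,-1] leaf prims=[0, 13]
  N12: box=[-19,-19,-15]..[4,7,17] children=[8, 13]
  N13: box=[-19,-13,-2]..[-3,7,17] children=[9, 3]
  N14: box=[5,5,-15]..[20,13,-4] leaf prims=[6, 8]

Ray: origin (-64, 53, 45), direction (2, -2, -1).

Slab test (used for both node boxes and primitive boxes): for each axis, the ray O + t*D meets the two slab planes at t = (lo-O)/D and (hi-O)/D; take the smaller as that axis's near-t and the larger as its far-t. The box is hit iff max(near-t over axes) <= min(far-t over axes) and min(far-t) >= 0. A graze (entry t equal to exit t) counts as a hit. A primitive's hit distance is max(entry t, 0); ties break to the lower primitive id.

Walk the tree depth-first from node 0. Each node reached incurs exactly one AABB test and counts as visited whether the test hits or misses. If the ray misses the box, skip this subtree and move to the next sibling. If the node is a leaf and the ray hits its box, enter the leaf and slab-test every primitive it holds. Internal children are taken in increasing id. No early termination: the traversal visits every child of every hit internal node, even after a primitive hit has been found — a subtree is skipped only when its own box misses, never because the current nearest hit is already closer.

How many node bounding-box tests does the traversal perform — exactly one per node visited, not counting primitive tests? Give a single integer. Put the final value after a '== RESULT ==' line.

Traverse from the root:
N0 x:[45/2,42] y:[33/2,36] z:[25,60] -> hit [25,36], descend [2, 12]
  N2 x:[32,42] y:[33/2,35] z:[25,60] -> hit [32,35], descend [1, 7]
    N1 x:[32,42] y:[33/2,24] z:[38,60] -> miss, prune
    N7 x:[32,83/2] y:[45/2,35] z:[25,52] -> hit [32,35], descend [5, 6]
      N5 x:[32,81/2] y:[45/2,63/2] z:[48,52] -> miss, prune
      N6 x:[73/2,83/2] y:[61/2,35] z:[25,47] -> miss, prune
  N12 x:[45/2,34] y:[23,36] z:[28,60] -> hit [28,34], descend [8, 13]
    N8 x:[28,34] y:[25,36] z:[46,60] -> miss, prune
    N13 x:[45/2,61/2] y:[23,33] z:[28,47] -> hit [28,61/2], descend [3, 9]
      N3 x:[45/2,30] y:[23,55/2] z:[31,41] -> miss, prune
      N9 x:[47/2,61/2] y:[29,33] z:[28,47] -> hit [29,61/2] leaf, test {P4@t=29, P5(miss)}

Visited [0, 2, 1, 7, 5, 6, 12, 8, 13, 3, 9]. Tests: 11 box, 1 leaf. Nearest: P4.

== RESULT ==
11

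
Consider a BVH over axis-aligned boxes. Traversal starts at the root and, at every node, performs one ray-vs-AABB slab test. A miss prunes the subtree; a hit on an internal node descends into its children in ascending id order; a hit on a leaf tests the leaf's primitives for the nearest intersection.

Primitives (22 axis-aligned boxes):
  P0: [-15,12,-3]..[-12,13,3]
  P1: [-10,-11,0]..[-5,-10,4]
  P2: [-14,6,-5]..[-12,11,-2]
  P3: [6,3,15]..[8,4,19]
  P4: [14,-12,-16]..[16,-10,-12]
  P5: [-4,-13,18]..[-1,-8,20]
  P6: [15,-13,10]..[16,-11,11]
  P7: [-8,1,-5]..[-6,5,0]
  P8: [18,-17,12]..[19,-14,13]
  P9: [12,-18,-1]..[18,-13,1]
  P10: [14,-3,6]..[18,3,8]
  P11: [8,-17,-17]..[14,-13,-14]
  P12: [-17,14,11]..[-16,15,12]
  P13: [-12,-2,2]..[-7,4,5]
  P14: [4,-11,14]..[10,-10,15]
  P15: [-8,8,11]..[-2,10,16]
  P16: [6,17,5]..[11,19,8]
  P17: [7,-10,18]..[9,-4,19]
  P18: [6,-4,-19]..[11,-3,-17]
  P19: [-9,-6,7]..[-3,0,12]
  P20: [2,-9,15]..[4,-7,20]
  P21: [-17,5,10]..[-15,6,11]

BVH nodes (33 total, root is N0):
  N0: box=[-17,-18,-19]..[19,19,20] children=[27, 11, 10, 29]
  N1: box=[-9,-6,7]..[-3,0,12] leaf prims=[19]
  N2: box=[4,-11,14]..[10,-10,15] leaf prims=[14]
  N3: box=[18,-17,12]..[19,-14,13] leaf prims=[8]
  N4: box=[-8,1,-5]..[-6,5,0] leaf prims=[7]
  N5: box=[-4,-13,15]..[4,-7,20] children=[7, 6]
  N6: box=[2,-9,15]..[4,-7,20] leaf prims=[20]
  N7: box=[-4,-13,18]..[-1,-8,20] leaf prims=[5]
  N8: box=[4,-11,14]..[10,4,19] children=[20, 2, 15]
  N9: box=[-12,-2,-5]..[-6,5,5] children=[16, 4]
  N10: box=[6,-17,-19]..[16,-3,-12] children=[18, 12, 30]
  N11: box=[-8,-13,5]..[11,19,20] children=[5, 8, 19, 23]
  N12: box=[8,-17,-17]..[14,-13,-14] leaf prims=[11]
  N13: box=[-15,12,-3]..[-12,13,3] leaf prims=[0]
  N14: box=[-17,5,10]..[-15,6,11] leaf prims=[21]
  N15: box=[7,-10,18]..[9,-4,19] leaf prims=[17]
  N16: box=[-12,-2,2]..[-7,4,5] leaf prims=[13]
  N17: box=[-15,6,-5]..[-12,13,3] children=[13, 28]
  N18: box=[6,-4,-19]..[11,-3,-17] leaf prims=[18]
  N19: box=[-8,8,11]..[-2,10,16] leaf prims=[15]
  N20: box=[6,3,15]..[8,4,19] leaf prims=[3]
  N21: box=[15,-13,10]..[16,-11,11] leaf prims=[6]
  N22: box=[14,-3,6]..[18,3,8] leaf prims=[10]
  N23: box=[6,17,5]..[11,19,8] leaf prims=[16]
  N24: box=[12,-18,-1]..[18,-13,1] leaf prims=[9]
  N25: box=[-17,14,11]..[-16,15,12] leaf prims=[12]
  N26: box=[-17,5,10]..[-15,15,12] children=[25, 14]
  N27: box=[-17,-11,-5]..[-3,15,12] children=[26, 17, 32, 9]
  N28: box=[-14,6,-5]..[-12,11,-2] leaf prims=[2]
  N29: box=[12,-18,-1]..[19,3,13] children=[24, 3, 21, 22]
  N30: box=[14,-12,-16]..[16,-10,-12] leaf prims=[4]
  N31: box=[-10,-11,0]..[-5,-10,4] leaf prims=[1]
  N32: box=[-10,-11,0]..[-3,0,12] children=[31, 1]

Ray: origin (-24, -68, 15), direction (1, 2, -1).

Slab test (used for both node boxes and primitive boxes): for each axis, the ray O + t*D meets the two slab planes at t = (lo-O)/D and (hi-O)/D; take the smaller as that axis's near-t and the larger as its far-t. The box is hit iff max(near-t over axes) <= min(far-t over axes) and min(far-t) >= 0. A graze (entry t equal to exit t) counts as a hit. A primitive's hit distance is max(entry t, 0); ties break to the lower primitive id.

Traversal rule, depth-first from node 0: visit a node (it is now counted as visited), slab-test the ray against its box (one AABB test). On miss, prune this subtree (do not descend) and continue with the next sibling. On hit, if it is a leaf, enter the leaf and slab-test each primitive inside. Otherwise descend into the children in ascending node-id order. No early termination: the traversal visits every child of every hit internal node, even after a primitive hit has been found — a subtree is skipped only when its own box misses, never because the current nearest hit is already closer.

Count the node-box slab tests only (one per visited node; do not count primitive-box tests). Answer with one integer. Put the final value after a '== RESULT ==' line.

Traverse from the root:
N0 x:[7,43] y:[25,87/2] z:[-5,34] -> hit [25,34], descend [10, 11, 27, 29]
  N10 x:[30,40] y:[51/2,65/2] z:[27,34] -> hit [30,65/2], descend [12, 18, 30]
    N12 x:[32,38] y:[51/2,55/2] z:[29,32] -> miss, prune
    N18 x:[30,35] y:[32,65/2] z:[32,34] -> hit [32,65/2] leaf, test {P18@t=32}
    N30 x:[38,40] y:[28,29] z:[27,31] -> miss, prune
  N11 x:[16,35] y:[55/2,87/2] z:[-5,10] -> miss, prune
  N27 x:[7,21] y:[57/2,83/2] z:[3,20] -> miss, prune
  N29 x:[36,43] y:[25,71/2] z:[2,16] -> miss, prune

Visited [0, 10, 12, 18, 30, 11, 27, 29]. Tests: 8 box, 1 leaf. Nearest: P18.

== RESULT ==
8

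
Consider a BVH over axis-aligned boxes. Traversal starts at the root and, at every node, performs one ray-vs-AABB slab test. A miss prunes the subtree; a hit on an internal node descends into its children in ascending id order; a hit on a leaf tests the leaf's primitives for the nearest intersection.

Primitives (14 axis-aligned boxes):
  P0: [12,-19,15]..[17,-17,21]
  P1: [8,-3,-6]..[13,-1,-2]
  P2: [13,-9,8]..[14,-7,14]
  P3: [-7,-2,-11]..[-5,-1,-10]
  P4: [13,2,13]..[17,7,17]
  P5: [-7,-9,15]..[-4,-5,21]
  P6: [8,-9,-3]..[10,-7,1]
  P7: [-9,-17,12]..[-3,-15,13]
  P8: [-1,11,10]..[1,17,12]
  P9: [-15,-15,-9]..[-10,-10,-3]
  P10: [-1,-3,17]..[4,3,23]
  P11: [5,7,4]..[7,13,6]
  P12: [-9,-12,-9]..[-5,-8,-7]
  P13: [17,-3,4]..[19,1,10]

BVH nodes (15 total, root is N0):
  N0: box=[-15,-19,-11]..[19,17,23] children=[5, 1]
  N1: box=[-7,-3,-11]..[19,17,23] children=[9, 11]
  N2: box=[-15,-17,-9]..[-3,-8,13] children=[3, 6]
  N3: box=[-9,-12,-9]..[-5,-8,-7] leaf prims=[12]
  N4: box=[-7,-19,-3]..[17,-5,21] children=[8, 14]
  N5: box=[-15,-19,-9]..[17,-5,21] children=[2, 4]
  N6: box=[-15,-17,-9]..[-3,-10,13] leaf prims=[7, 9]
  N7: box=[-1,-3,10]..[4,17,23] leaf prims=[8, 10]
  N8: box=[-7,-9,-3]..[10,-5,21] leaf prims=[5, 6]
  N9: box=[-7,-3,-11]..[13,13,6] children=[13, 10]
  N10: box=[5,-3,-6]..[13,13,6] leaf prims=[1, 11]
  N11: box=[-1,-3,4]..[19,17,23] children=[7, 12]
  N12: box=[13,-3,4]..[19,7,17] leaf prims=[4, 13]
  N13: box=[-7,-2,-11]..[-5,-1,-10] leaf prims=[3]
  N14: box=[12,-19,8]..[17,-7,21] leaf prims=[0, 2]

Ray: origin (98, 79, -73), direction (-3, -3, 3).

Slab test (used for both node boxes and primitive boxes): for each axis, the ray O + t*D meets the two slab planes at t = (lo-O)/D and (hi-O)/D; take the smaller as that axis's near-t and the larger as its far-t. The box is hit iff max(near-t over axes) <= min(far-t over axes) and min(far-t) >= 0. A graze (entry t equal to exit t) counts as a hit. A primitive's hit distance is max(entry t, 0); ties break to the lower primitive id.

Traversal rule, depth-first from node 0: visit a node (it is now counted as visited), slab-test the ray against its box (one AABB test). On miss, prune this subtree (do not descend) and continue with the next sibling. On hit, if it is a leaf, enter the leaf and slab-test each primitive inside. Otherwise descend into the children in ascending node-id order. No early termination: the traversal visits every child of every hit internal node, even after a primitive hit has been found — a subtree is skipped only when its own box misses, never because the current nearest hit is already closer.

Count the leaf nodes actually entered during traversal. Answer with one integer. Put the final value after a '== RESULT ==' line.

Traverse from the root:
N0 x:[79/3,113/3] y:[62/3,98/3] z:[62/3,32] -> hit [79/3,32], descend [1, 5]
  N1 x:[79/3,35] y:[62/3,82/3] z:[62/3,32] -> hit [79/3,82/3], descend [9, 11]
    N9 x:[85/3,35] y:[22,82/3] z:[62/3,79/3] -> miss, prune
    N11 x:[79/3,33] y:[62/3,82/3] z:[77/3,32] -> hit [79/3,82/3], descend [7, 12]
      N7 x:[94/3,33] y:[62/3,82/3] z:[83/3,32] -> miss, prune
      N12 x:[79/3,85/3] y:[24,82/3] z:[77/3,30] -> hit [79/3,82/3] leaf, test {P4(miss), P13@t=79/3}
  N5 x:[27,113/3] y:[28,98/3] z:[64/3,94/3] -> hit [28,94/3], descend [2, 4]
    N2 x:[101/3,113/3] y:[29,32] z:[64/3,86/3] -> miss, prune
    N4 x:[27,35] y:[28,98/3] z:[70/3,94/3] -> hit [28,94/3], descend [8, 14]
      N8 x:[88/3,35] y:[28,88/3] z:[70/3,94/3] -> hit [88/3,88/3] leaf, test {P5(miss), P6(miss)}
      N14 x:[27,86/3] y:[86/3,98/3] z:[27,94/3] -> hit [86/3,86/3] leaf, test {P0(miss), P2(miss)}

Visited [0, 1, 9, 11, 7, 12, 5, 2, 4, 8, 14]. Tests: 11 box, 3 leaf. Nearest: P13.

== RESULT ==
3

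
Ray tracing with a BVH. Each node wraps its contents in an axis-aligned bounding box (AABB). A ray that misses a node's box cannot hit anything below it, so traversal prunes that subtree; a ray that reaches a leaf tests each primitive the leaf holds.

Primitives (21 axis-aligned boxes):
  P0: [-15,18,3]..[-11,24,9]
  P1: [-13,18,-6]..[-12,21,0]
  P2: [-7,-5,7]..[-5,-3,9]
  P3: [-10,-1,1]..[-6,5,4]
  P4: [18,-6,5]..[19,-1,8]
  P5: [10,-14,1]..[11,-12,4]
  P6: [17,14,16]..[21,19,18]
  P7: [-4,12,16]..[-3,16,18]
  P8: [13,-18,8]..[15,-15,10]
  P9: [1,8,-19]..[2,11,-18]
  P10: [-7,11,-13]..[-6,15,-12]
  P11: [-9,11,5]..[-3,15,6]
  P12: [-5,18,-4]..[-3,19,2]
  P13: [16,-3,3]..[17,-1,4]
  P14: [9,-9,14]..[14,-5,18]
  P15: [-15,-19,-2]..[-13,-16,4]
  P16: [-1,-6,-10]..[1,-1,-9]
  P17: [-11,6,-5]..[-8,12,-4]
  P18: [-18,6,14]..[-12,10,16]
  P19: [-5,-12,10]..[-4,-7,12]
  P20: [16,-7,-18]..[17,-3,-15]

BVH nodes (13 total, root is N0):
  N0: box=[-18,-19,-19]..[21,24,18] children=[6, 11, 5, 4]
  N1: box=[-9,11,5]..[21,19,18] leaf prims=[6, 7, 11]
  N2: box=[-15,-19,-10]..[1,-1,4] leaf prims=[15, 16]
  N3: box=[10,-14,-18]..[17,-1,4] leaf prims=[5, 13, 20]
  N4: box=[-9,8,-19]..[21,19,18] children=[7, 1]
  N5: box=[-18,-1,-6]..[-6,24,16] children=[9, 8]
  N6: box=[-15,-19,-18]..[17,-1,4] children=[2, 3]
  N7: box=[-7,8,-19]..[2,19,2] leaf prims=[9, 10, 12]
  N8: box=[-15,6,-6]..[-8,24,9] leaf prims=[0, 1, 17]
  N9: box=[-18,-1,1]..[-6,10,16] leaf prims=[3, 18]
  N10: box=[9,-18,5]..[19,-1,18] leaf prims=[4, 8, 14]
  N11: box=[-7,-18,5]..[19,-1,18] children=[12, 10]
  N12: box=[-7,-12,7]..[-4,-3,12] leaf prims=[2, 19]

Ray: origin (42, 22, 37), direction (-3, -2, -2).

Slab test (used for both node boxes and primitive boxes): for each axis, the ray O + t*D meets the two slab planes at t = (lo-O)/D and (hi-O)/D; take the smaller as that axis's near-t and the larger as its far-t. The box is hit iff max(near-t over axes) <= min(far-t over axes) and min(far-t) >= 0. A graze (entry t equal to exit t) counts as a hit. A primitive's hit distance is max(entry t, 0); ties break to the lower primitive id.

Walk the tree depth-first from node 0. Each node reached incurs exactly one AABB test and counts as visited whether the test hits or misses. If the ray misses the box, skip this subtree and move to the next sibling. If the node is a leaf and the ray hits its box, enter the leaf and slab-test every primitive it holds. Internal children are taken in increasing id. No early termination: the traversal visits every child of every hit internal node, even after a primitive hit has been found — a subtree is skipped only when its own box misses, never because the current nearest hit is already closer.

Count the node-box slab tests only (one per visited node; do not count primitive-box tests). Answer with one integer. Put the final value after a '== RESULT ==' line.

Walk:
N0 x:[7,20] y:[-1,41/2] z:[19/2,28] -> hit [19/2,20], descend [4, 5, 6, 11]
  N4 x:[7,17] y:[3/2,7] z:[19/2,28] -> miss, prune
  N5 x:[16,20] y:[-1,23/2] z:[21/2,43/2] -> miss, prune
  N6 x:[25/3,19] y:[23/2,41/2] z:[33/2,55/2] -> hit [33/2,19], descend [2, 3]
    N2 x:[41/3,19] y:[23/2,41/2] z:[33/2,47/2] -> hit [33/2,19] leaf, test {P15@t=19, P16(miss)}
    N3 x:[25/3,32/3] y:[23/2,18] z:[33/2,55/2] -> miss, prune
  N11 x:[23/3,49/3] y:[23/2,20] z:[19/2,16] -> hit [23/2,16], descend [10, 12]
    N10 x:[23/3,11] y:[23/2,20] z:[19/2,16] -> miss, prune
    N12 x:[46/3,49/3] y:[25/2,17] z:[25/2,15] -> miss, prune

order=[0, 4, 5, 6, 2, 3, 11, 10, 12]  |boxes|=9  |leaves|=1  hit=P15

== RESULT ==
9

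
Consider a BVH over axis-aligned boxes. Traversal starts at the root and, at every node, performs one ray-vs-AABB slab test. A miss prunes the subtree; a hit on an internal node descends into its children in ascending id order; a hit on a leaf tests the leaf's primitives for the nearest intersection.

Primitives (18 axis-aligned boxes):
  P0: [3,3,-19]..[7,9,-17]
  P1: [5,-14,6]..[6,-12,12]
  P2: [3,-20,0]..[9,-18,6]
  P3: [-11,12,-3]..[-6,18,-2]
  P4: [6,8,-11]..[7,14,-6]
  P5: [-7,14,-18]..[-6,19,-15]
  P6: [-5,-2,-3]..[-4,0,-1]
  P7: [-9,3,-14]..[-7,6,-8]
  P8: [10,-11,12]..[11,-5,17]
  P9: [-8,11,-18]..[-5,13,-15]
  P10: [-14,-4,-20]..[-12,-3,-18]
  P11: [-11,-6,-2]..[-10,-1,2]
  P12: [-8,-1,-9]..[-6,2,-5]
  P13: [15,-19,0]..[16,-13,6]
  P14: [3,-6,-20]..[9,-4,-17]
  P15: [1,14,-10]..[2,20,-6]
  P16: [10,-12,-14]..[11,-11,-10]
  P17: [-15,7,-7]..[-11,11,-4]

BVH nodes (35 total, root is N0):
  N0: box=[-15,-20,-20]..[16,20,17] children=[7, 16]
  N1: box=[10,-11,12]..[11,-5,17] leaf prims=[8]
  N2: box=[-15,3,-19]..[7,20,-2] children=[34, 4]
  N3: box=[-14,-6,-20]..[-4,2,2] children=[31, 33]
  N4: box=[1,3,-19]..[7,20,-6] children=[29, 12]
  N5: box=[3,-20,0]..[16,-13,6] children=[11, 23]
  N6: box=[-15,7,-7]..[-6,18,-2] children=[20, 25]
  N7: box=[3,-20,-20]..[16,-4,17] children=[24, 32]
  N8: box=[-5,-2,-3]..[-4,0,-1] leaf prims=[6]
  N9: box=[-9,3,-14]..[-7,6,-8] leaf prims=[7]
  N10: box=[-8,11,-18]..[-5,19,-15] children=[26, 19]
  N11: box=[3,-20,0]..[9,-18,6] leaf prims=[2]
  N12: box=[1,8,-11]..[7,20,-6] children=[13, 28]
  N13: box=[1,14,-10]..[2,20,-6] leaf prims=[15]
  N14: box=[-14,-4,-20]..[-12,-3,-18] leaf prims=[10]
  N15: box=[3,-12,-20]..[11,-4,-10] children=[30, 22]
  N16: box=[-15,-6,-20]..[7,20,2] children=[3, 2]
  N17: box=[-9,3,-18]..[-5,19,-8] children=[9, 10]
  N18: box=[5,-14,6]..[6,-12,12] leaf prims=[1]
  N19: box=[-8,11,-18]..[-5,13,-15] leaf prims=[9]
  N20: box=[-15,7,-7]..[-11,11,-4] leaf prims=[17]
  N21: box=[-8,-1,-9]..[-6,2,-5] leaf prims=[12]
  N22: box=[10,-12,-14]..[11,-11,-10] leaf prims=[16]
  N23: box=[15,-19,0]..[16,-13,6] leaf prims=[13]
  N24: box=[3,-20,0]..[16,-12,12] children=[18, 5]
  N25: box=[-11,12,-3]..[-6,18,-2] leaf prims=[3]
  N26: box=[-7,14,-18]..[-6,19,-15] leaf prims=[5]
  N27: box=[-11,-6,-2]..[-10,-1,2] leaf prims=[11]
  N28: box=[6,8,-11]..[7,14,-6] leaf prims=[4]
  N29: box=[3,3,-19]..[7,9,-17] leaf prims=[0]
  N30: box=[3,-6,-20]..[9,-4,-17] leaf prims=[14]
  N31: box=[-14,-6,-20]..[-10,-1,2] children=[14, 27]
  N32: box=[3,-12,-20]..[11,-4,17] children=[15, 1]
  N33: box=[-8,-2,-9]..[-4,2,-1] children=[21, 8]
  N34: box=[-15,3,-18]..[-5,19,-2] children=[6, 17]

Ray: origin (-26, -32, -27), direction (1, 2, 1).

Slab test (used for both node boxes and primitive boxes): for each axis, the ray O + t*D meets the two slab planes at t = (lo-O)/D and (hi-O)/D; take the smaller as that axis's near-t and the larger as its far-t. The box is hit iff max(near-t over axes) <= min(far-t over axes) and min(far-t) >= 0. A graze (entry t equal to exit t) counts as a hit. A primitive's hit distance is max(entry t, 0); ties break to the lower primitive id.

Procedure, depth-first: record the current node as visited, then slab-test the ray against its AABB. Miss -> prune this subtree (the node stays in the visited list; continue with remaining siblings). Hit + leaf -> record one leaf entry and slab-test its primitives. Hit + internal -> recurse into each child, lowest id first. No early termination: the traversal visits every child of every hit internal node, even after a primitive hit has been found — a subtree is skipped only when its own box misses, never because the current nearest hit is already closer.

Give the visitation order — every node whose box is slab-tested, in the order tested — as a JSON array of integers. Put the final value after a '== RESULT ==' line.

Walk:
N0 x:[11,42] y:[6,26] z:[7,44] -> hit [11,26], descend [7, 16]
  N7 x:[29,42] y:[6,14] z:[7,44] -> miss, prune
  N16 x:[11,33] y:[13,26] z:[7,29] -> hit [13,26], descend [2, 3]
    N2 x:[11,33] y:[35/2,26] z:[8,25] -> hit [35/2,25], descend [4, 34]
      N4 x:[27,33] y:[35/2,26] z:[8,21] -> miss, prune
      N34 x:[11,21] y:[35/2,51/2] z:[9,25] -> hit [35/2,21], descend [6, 17]
        N6 x:[11,20] y:[39/2,25] z:[20,25] -> hit [20,20], descend [20, 25]
          N20 x:[11,15] y:[39/2,43/2] z:[20,23] -> miss, prune
          N25 x:[15,20] y:[22,25] z:[24,25] -> miss, prune
        N17 x:[17,21] y:[35/2,51/2] z:[9,19] -> hit [35/2,19], descend [9, 10]
          N9 x:[17,19] y:[35/2,19] z:[13,19] -> hit [35/2,19] leaf, test {P7@t=35/2}
          N10 x:[18,21] y:[43/2,51/2] z:[9,12] -> miss, prune
    N3 x:[12,22] y:[13,17] z:[7,29] -> hit [13,17], descend [31, 33]
      N31 x:[12,16] y:[13,31/2] z:[7,29] -> hit [13,31/2], descend [14, 27]
        N14 x:[12,14] y:[14,29/2] z:[7,9] -> miss, prune
        N27 x:[15,16] y:[13,31/2] z:[25,29] -> miss, prune
      N33 x:[18,22] y:[15,17] z:[18,26] -> miss, prune

order=[0, 7, 16, 2, 4, 34, 6, 20, 25, 17, 9, 10, 3, 31, 14, 27, 33]  |boxes|=17  |leaves|=1  hit=P7

== RESULT ==
[0, 7, 16, 2, 4, 34, 6, 20, 25, 17, 9, 10, 3, 31, 14, 27, 33]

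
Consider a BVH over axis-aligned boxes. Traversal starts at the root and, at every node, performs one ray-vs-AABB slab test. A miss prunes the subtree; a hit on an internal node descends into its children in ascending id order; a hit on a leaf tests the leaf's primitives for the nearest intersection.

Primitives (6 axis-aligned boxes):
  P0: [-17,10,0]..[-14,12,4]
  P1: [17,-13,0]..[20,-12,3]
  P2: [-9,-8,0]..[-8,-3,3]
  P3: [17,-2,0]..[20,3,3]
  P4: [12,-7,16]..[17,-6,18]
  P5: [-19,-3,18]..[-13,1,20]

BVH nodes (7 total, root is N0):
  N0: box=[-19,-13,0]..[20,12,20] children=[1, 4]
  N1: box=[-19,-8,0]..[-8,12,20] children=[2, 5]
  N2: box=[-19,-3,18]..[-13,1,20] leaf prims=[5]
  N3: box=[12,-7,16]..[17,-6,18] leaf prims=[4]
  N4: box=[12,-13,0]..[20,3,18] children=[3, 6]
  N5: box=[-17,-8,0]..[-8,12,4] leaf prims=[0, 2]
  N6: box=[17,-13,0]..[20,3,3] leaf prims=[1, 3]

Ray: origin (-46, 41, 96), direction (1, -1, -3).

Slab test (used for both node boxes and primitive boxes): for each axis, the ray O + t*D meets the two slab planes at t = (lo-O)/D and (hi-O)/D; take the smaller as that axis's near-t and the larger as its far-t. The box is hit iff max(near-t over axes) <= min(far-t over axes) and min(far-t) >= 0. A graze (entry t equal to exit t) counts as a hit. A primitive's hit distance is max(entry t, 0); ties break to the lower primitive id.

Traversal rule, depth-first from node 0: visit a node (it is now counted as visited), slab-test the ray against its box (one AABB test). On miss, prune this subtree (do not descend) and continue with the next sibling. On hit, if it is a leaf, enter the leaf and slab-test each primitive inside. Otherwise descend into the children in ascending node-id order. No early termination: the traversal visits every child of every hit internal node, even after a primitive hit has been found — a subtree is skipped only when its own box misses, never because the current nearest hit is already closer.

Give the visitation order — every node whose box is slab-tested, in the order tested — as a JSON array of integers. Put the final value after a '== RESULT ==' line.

Traverse from the root:
N0 x:[27,66] y:[29,54] z:[76/3,32] -> hit [29,32], descend [1, 4]
  N1 x:[27,38] y:[29,49] z:[76/3,32] -> hit [29,32], descend [2, 5]
    N2 x:[27,33] y:[40,44] z:[76/3,26] -> miss, prune
    N5 x:[29,38] y:[29,49] z:[92/3,32] -> hit [92/3,32] leaf, test {P0@t=92/3, P2(miss)}
  N4 x:[58,66] y:[38,54] z:[26,32] -> miss, prune

5 AABB tests over nodes [0, 1, 2, 5, 4]; 1 leaf entered; closest P0.

== RESULT ==
[0, 1, 2, 5, 4]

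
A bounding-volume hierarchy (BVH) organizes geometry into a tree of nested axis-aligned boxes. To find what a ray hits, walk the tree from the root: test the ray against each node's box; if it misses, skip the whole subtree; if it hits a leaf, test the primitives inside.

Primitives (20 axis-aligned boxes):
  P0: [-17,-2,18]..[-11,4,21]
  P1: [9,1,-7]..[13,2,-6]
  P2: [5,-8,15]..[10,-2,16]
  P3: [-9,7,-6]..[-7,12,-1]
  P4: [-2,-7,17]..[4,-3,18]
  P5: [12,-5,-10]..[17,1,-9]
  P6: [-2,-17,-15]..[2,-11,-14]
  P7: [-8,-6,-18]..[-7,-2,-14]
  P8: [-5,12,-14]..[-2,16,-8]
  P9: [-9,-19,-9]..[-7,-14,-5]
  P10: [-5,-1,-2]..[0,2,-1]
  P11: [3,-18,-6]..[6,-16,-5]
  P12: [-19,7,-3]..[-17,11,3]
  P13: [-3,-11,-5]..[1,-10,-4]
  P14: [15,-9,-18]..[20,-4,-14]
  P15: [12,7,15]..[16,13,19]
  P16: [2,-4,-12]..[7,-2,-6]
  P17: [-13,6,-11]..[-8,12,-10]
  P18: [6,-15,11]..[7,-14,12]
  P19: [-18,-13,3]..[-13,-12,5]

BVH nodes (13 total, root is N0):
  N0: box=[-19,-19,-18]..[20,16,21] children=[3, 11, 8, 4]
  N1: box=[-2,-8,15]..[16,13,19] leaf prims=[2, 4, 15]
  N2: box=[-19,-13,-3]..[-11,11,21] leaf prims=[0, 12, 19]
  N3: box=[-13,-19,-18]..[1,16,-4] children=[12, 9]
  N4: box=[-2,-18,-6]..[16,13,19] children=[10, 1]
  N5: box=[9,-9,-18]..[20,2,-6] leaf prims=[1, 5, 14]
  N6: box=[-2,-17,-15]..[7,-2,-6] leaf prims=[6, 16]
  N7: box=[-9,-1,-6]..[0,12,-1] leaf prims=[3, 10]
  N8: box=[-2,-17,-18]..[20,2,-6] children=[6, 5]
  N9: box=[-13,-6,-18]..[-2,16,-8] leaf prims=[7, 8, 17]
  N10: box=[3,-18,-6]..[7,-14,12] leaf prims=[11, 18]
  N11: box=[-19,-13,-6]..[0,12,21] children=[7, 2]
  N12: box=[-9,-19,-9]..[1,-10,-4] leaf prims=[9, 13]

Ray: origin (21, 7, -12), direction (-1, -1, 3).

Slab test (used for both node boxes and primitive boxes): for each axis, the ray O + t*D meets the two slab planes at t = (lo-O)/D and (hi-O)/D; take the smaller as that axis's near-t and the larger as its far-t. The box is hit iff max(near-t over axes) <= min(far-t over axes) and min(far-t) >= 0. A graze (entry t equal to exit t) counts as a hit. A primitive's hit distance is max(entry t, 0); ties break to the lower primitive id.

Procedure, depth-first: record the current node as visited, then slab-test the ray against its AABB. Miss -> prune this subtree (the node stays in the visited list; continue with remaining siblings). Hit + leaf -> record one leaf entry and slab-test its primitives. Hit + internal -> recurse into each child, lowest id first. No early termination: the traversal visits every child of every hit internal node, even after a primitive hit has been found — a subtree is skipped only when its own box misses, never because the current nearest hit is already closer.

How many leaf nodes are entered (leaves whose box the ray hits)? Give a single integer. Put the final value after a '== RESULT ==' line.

Trace the traversal:
N0 x:[1,40] y:[-9,26] z:[-2,11] -> hit [1,11], descend [3, 4, 8, 11]
  N3 x:[20,34] y:[-9,26] z:[-2,8/3] -> miss, prune
  N4 x:[5,23] y:[-6,25] z:[2,31/3] -> hit [5,31/3], descend [1, 10]
    N1 x:[5,23] y:[-6,15] z:[9,31/3] -> hit [9,31/3] leaf, test {P2(miss), P4(miss), P15(miss)}
    N10 x:[14,18] y:[21,25] z:[2,8] -> miss, prune
  N8 x:[1,23] y:[5,24] z:[-2,2] -> miss, prune
  N11 x:[21,40] y:[-5,20] z:[2,11] -> miss, prune

7 AABB tests over nodes [0, 3, 4, 1, 10, 8, 11]; 1 leaf entered; closest miss.

== RESULT ==
1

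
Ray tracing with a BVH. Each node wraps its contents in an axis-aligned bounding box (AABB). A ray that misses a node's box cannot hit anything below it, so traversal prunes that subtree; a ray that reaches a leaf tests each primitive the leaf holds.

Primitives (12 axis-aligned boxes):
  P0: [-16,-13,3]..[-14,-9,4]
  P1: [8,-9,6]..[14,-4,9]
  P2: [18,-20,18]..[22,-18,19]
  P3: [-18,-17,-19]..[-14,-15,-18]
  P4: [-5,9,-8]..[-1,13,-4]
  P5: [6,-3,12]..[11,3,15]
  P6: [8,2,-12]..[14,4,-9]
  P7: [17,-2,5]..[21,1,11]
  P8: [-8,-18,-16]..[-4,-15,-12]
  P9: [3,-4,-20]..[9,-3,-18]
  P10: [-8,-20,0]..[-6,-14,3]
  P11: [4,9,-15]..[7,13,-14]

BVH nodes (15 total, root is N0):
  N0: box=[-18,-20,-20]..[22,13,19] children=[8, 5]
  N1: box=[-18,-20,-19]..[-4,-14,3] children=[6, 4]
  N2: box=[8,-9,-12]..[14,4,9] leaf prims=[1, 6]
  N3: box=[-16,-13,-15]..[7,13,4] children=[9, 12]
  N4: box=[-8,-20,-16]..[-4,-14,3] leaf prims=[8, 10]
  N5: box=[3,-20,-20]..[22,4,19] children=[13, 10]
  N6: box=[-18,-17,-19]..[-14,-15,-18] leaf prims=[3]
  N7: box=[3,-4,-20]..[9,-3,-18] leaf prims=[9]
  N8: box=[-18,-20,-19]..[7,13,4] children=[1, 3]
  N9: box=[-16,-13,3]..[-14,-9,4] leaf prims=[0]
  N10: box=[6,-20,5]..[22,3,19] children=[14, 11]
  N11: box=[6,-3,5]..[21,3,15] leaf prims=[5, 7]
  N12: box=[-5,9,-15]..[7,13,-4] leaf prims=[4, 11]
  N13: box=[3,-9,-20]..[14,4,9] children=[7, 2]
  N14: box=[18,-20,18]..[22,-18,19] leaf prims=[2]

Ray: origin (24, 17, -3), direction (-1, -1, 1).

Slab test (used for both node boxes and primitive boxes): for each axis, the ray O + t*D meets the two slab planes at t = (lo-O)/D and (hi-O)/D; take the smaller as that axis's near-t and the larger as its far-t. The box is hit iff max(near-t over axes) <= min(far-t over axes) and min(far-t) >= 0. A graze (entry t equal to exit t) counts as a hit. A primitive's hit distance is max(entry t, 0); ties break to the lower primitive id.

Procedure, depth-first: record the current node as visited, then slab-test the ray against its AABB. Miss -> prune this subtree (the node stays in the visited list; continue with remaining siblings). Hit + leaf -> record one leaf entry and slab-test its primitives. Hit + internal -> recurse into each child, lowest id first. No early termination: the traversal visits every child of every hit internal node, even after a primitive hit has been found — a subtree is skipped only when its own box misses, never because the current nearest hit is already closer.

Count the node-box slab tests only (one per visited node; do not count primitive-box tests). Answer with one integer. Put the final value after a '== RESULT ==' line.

Traverse from the root:
N0 x:[2,42] y:[4,37] z:[-17,22] -> hit [4,22], descend [5, 8]
  N5 x:[2,21] y:[13,37] z:[-17,22] -> hit [13,21], descend [10, 13]
    N10 x:[2,18] y:[14,37] z:[8,22] -> hit [14,18], descend [11, 14]
      N11 x:[3,18] y:[14,20] z:[8,18] -> hit [14,18] leaf, test {P5@t=15, P7(miss)}
      N14 x:[2,6] y:[35,37] z:[21,22] -> miss, prune
    N13 x:[10,21] y:[13,26] z:[-17,12] -> miss, prune
  N8 x:[17,42] y:[4,37] z:[-16,7] -> miss, prune

Summary -> nodes [0, 5, 10, 11, 14, 13, 8]; box-tests=7; leaf-entries=1; first=P5

== RESULT ==
7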